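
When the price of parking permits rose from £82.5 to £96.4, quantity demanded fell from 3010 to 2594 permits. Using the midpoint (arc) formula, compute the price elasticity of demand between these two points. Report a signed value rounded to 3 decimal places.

%ΔQ = (2594 − 3010) / [(3010 + 2594)/2] = -416/2802 = -0.148465…
%ΔP = (96.4 − 82.5) / [(82.5 + 96.4)/2] = 13.9/89.45 = 0.155394…
Arc Ed = %ΔQ / %ΔP = (-416/2802) / (13.9/89.45) = -0.95541…

-0.955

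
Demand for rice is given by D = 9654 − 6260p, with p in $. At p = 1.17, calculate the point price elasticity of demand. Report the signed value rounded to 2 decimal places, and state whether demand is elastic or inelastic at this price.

-3.14; elastic

dD/dp = −6260. At p = 1.17, D = 9654 − 6260(1.17) = 2329.8.
Ed = (dD/dp)·(p/D) = −6260 × (1.17/2329.8) = -3.1437…
|Ed| = 3.14 > 1, so demand is elastic.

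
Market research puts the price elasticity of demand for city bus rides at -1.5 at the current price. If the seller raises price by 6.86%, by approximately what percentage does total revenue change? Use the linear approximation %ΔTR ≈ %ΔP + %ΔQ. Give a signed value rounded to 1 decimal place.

%ΔQ ≈ Ed × %ΔP = (-1.5) × (+6.86%) = -10.2900%
%ΔTR ≈ %ΔP + %ΔQ = (+6.86%) + (-10.2900%) = -3.4300%

-3.4%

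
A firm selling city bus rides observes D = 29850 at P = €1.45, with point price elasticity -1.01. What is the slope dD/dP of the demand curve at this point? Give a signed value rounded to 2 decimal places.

Ed = (dD/dP)·(P/D) ⇒ dD/dP = Ed·D/P = (-1.01)·29850/1.45 = -20792.0689…

-20792.07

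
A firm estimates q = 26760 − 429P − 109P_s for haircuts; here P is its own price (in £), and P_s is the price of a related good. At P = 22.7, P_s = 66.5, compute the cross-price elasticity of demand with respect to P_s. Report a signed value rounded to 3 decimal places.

-0.742

At the given values, q = 26760 − 429(22.7) − 109(66.5) = 9773.2.
∂q/∂P_s = -109.
E = (-109) × (66.5/9773.2) = -0.74167…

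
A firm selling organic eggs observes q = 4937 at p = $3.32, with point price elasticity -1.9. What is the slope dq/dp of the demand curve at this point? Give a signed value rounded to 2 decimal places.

-2825.39

Ed = (dq/dp)·(p/q) ⇒ dq/dp = Ed·q/p = (-1.9)·4937/3.32 = -2825.3915…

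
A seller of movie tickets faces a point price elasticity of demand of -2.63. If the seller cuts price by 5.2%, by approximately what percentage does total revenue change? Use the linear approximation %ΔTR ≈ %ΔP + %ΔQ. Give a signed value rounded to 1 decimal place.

%ΔQ ≈ Ed × %ΔP = (-2.63) × (-5.2%) = +13.6760%
%ΔTR ≈ %ΔP + %ΔQ = (-5.2%) + (+13.6760%) = +8.4760%

+8.5%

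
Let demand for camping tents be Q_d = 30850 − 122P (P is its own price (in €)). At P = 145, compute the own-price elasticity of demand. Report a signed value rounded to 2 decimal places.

-1.34

At the given values, Q_d = 30850 − 122(145) = 13160.
∂Q_d/∂P = −122.
E = (-122) × (145/13160) = -1.3442…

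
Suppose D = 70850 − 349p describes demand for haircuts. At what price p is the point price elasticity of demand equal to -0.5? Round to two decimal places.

Ed = −349p/(70850 − 349p). Set this equal to -0.5:
349p = 0.5·(70850 − 349p) ⇒ 349p(1 + 0.5) = 0.5·70850
p = 0.5·70850 / (349·1.5) = 67.6695…

67.67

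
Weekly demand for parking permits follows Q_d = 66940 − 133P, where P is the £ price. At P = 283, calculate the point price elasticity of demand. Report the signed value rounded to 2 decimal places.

-1.28

dQ_d/dP = −133. At P = 283, Q_d = 66940 − 133(283) = 29301.
Ed = (dQ_d/dP)·(P/Q_d) = −133 × (283/29301) = -1.2845…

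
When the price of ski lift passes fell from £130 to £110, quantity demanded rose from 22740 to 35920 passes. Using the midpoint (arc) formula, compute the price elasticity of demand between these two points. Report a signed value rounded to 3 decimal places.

%ΔQ = (35920 − 22740) / [(22740 + 35920)/2] = 13180/29330 = 0.449369…
%ΔP = (110 − 130) / [(130 + 110)/2] = -20/120 = -0.166666…
Arc Ed = %ΔQ / %ΔP = (13180/29330) / (-20/120) = -2.69621…

-2.696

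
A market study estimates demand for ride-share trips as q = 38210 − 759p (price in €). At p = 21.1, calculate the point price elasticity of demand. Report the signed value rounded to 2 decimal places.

-0.72

dq/dp = −759. At p = 21.1, q = 38210 − 759(21.1) = 22195.1.
Ed = (dq/dp)·(p/q) = −759 × (21.1/22195.1) = -0.7215…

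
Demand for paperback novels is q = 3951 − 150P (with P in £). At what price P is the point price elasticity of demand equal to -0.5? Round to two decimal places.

8.78

Ed = −150P/(3951 − 150P). Set this equal to -0.5:
150P = 0.5·(3951 − 150P) ⇒ 150P(1 + 0.5) = 0.5·3951
P = 0.5·3951 / (150·1.5) = 8.78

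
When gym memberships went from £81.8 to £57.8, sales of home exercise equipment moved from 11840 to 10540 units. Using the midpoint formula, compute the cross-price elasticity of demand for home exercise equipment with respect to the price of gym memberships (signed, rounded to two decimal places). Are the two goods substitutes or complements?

%ΔQ_{home exercise equipment} = (10540 − 11840)/avg = -1300/11190 = -0.116175…
%ΔP_{gym memberships} = (57.8 − 81.8)/avg = -24/69.8 = -0.343839…
E_cross = (-1300/11190) / (-24/69.8) = 0.3378…
E_cross > 0 ⇒ the goods are substitutes.

0.34; substitutes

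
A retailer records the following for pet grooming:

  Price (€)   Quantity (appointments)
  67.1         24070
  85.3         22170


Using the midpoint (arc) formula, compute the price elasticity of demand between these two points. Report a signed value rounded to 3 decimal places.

%ΔQ = (22170 − 24070) / [(24070 + 22170)/2] = -1900/23120 = -0.082179…
%ΔP = (85.3 − 67.1) / [(67.1 + 85.3)/2] = 18.2/76.2 = 0.238845…
Arc Ed = %ΔQ / %ΔP = (-1900/23120) / (18.2/76.2) = -0.34407…

-0.344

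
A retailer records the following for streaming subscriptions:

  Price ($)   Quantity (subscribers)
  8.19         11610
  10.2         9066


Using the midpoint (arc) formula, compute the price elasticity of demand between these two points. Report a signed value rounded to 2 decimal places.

%ΔQ = (9066 − 11610) / [(11610 + 9066)/2] = -2544/10338 = -0.246082…
%ΔP = (10.2 − 8.19) / [(8.19 + 10.2)/2] = 2.01/9.195 = 0.218597…
Arc Ed = %ΔQ / %ΔP = (-2544/10338) / (2.01/9.195) = -1.1257…

-1.13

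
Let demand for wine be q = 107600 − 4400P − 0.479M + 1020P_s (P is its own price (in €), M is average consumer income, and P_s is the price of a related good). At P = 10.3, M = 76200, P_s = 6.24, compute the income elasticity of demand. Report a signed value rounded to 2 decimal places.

At the given values, q = 107600 − 4400(10.3) − 0.479(76200) + 1020(6.24) = 32145.
∂q/∂M = -0.479.
E = (-0.479) × (76200/32145) = -1.1354…

-1.14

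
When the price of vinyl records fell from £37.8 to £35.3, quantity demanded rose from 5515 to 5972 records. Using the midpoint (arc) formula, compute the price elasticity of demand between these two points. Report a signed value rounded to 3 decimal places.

-1.163

%ΔQ = (5972 − 5515) / [(5515 + 5972)/2] = 457/5743.5 = 0.079568…
%ΔP = (35.3 − 37.8) / [(37.8 + 35.3)/2] = -2.5/36.55 = -0.068399…
Arc Ed = %ΔQ / %ΔP = (457/5743.5) / (-2.5/36.55) = -1.16328…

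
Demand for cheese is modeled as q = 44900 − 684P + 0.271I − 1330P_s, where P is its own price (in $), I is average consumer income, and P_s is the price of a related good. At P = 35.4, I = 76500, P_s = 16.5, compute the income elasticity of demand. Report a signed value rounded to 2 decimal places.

At the given values, q = 44900 − 684(35.4) + 0.271(76500) − 1330(16.5) = 19472.9.
∂q/∂I = 0.271.
E = (0.271) × (76500/19472.9) = 1.0646…

1.06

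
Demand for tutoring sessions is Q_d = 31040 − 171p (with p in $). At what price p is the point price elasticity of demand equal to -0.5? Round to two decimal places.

60.51

Ed = −171p/(31040 − 171p). Set this equal to -0.5:
171p = 0.5·(31040 − 171p) ⇒ 171p(1 + 0.5) = 0.5·31040
p = 0.5·31040 / (171·1.5) = 60.5068…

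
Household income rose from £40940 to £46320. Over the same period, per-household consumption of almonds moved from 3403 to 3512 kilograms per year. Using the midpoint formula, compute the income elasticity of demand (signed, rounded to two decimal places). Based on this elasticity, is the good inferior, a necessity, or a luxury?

0.26; necessity

%ΔQ = (3512 − 3403)/[( 3403 + 3512)/2] = 109/3457.5 = 0.031525…
%ΔIncome = (46320 − 40940)/[( 40940 + 46320)/2] = 5380/43630 = 0.123309…
E_income = (109/3457.5) / (5380/43630) = 0.2556…
0 < E_income < 1 ⇒ normal good, necessity.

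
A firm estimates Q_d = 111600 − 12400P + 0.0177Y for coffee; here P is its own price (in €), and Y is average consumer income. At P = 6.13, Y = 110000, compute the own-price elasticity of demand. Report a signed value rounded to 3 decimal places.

-2.025

At the given values, Q_d = 111600 − 12400(6.13) + 0.0177(110000) = 37535.
∂Q_d/∂P = −12400.
E = (-12400) × (6.13/37535) = -2.02509…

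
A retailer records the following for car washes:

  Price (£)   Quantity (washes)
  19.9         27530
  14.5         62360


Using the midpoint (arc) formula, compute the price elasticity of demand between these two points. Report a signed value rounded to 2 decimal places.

-2.47

%ΔQ = (62360 − 27530) / [(27530 + 62360)/2] = 34830/44945 = 0.774947…
%ΔP = (14.5 − 19.9) / [(19.9 + 14.5)/2] = -5.4/17.2 = -0.313953…
Arc Ed = %ΔQ / %ΔP = (34830/44945) / (-5.4/17.2) = -2.4683…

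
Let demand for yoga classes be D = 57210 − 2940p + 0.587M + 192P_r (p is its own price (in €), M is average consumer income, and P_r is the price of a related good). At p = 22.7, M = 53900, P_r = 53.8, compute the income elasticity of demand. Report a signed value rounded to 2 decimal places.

At the given values, D = 57210 − 2940(22.7) + 0.587(53900) + 192(53.8) = 32440.9.
∂D/∂M = 0.587.
E = (0.587) × (53900/32440.9) = 0.9752…

0.98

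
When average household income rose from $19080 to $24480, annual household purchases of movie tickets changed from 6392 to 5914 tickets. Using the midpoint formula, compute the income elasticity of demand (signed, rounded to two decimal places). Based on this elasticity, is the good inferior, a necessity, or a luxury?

-0.31; inferior

%ΔQ = (5914 − 6392)/[( 6392 + 5914)/2] = -478/6153 = -0.077685…
%ΔIncome = (24480 − 19080)/[( 19080 + 24480)/2] = 5400/21780 = 0.247933…
E_income = (-478/6153) / (5400/21780) = -0.3133…
E_income < 0 ⇒ inferior good.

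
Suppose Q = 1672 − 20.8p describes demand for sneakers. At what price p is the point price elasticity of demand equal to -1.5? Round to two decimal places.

48.23

Ed = −20.8p/(1672 − 20.8p). Set this equal to -1.5:
20.8p = 1.5·(1672 − 20.8p) ⇒ 20.8p(1 + 1.5) = 1.5·1672
p = 1.5·1672 / (20.8·2.5) = 48.2307…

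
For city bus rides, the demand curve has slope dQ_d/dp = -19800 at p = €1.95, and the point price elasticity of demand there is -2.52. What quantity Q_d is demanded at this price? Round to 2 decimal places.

15321.43

Ed = (dQ_d/dp)·(p/Q_d) ⇒ Q_d = (dQ_d/dp)·p/Ed = (-19800)·1.95/(-2.52) = 15321.4285…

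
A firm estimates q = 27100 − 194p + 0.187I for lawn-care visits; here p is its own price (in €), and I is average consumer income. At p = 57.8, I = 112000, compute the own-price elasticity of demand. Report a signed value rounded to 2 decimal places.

-0.30

At the given values, q = 27100 − 194(57.8) + 0.187(112000) = 36830.8.
∂q/∂p = −194.
E = (-194) × (57.8/36830.8) = -0.3044…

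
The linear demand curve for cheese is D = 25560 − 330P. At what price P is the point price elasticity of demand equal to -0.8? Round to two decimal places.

Ed = −330P/(25560 − 330P). Set this equal to -0.8:
330P = 0.8·(25560 − 330P) ⇒ 330P(1 + 0.8) = 0.8·25560
P = 0.8·25560 / (330·1.8) = 34.4242…

34.42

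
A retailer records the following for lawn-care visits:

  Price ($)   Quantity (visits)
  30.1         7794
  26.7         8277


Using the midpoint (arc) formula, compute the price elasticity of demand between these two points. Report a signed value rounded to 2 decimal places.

-0.50

%ΔQ = (8277 − 7794) / [(7794 + 8277)/2] = 483/8035.5 = 0.060108…
%ΔP = (26.7 − 30.1) / [(30.1 + 26.7)/2] = -3.4/28.4 = -0.119718…
Arc Ed = %ΔQ / %ΔP = (483/8035.5) / (-3.4/28.4) = -0.5020…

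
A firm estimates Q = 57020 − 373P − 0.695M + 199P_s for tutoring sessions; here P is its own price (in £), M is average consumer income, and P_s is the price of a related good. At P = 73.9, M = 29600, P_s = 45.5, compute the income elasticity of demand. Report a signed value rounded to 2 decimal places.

-1.15

At the given values, Q = 57020 − 373(73.9) − 0.695(29600) + 199(45.5) = 17937.8.
∂Q/∂M = -0.695.
E = (-0.695) × (29600/17937.8) = -1.1468…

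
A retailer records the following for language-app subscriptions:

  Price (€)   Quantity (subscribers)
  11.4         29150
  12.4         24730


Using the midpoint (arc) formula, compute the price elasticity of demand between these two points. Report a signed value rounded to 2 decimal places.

-1.95

%ΔQ = (24730 − 29150) / [(29150 + 24730)/2] = -4420/26940 = -0.164068…
%ΔP = (12.4 − 11.4) / [(11.4 + 12.4)/2] = 1/11.9 = 0.084033…
Arc Ed = %ΔQ / %ΔP = (-4420/26940) / (1/11.9) = -1.9524…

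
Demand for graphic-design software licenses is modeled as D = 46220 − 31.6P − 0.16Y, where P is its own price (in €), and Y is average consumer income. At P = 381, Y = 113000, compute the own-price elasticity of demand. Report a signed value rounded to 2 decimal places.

-0.75

At the given values, D = 46220 − 31.6(381) − 0.16(113000) = 16100.4.
∂D/∂P = −31.6.
E = (-31.6) × (381/16100.4) = -0.7477…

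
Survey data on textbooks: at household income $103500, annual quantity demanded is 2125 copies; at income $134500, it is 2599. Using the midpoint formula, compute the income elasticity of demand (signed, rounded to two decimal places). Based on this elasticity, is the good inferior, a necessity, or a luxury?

0.77; necessity

%ΔQ = (2599 − 2125)/[( 2125 + 2599)/2] = 474/2362 = 0.200677…
%ΔIncome = (134500 − 103500)/[( 103500 + 134500)/2] = 31000/119000 = 0.260504…
E_income = (474/2362) / (31000/119000) = 0.7703…
0 < E_income < 1 ⇒ normal good, necessity.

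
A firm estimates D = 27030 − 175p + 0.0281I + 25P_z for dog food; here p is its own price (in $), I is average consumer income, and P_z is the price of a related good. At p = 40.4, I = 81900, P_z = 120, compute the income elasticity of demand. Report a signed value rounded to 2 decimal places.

0.09

At the given values, D = 27030 − 175(40.4) + 0.0281(81900) + 25(120) = 25261.39.
∂D/∂I = 0.0281.
E = (0.0281) × (81900/25261.39) = 0.0911…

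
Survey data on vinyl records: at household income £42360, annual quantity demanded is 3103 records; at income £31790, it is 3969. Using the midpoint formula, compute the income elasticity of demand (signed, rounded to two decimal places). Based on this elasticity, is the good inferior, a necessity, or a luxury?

-0.86; inferior

%ΔQ = (3969 − 3103)/[( 3103 + 3969)/2] = 866/3536 = 0.244909…
%ΔIncome = (31790 − 42360)/[( 42360 + 31790)/2] = -10570/37075 = -0.285097…
E_income = (866/3536) / (-10570/37075) = -0.8590…
E_income < 0 ⇒ inferior good.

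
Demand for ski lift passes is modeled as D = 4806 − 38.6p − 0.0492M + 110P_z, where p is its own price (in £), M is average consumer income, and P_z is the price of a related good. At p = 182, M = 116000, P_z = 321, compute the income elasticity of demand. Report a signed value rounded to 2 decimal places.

-0.21

At the given values, D = 4806 − 38.6(182) − 0.0492(116000) + 110(321) = 27383.6.
∂D/∂M = -0.0492.
E = (-0.0492) × (116000/27383.6) = -0.2084…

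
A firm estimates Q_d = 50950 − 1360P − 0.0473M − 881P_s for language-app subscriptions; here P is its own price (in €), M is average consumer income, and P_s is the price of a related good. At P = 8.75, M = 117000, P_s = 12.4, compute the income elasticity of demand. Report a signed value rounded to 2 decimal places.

-0.24

At the given values, Q_d = 50950 − 1360(8.75) − 0.0473(117000) − 881(12.4) = 22591.5.
∂Q_d/∂M = -0.0473.
E = (-0.0473) × (117000/22591.5) = -0.2449…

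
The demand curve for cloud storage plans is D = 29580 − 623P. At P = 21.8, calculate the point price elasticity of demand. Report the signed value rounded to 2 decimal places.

-0.85

dD/dP = −623. At P = 21.8, D = 29580 − 623(21.8) = 15998.6.
Ed = (dD/dP)·(P/D) = −623 × (21.8/15998.6) = -0.8489…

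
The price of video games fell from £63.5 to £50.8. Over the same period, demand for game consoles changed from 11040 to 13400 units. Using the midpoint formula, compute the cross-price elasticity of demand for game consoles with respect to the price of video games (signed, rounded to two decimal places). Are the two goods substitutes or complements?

%ΔQ_{game consoles} = (13400 − 11040)/avg = 2360/12220 = 0.193126…
%ΔP_{video games} = (50.8 − 63.5)/avg = -12.7/57.15 = -0.222222…
E_cross = (2360/12220) / (-12.7/57.15) = -0.8690…
E_cross < 0 ⇒ the goods are complements.

-0.87; complements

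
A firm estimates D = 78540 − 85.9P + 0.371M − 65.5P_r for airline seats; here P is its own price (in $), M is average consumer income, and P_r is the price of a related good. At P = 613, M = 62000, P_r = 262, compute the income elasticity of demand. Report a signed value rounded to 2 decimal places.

0.73

At the given values, D = 78540 − 85.9(613) + 0.371(62000) − 65.5(262) = 31724.3.
∂D/∂M = 0.371.
E = (0.371) × (62000/31724.3) = 0.7250…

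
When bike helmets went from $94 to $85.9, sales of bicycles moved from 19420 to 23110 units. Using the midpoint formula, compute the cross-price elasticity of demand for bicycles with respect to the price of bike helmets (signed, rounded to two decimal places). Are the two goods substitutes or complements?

%ΔQ_{bicycles} = (23110 − 19420)/avg = 3690/21265 = 0.173524…
%ΔP_{bike helmets} = (85.9 − 94)/avg = -8.1/89.95 = -0.090050…
E_cross = (3690/21265) / (-8.1/89.95) = -1.9269…
E_cross < 0 ⇒ the goods are complements.

-1.93; complements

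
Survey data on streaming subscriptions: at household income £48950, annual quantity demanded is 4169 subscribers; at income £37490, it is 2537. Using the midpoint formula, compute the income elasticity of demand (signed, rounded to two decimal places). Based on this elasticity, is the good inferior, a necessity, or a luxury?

1.84; luxury

%ΔQ = (2537 − 4169)/[( 4169 + 2537)/2] = -1632/3353 = -0.486728…
%ΔIncome = (37490 − 48950)/[( 48950 + 37490)/2] = -11460/43220 = -0.265155…
E_income = (-1632/3353) / (-11460/43220) = 1.8356…
E_income > 1 ⇒ normal good, luxury.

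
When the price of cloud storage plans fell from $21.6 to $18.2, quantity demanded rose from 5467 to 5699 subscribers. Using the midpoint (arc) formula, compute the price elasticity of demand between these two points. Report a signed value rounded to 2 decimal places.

%ΔQ = (5699 − 5467) / [(5467 + 5699)/2] = 232/5583 = 0.041554…
%ΔP = (18.2 − 21.6) / [(21.6 + 18.2)/2] = -3.4/19.9 = -0.170854…
Arc Ed = %ΔQ / %ΔP = (232/5583) / (-3.4/19.9) = -0.2432…

-0.24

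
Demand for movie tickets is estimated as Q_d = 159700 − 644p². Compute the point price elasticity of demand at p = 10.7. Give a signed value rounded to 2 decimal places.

-1.72

dQ_d/dp = −2·644·p = -13781.6. At p = 10.7, Q_d = 85968.44.
Ed = (dQ_d/dp)·(p/Q_d) = (-13781.6) × (10.7/85968.44) = -1.7153…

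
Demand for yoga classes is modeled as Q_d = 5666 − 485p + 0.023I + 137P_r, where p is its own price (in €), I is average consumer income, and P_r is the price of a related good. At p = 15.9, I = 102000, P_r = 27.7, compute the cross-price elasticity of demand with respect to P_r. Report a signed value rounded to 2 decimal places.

At the given values, Q_d = 5666 − 485(15.9) + 0.023(102000) + 137(27.7) = 4095.4.
∂Q_d/∂P_r = 137.
E = (137) × (27.7/4095.4) = 0.9266…

0.93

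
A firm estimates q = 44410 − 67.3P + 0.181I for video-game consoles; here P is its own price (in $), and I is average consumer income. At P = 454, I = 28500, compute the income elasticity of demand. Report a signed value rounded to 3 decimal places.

At the given values, q = 44410 − 67.3(454) + 0.181(28500) = 19014.3.
∂q/∂I = 0.181.
E = (0.181) × (28500/19014.3) = 0.27129…

0.271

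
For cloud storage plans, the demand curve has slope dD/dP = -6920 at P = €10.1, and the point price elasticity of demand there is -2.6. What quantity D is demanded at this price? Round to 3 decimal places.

Ed = (dD/dP)·(P/D) ⇒ D = (dD/dP)·P/Ed = (-6920)·10.1/(-2.6) = 26881.53846…

26881.538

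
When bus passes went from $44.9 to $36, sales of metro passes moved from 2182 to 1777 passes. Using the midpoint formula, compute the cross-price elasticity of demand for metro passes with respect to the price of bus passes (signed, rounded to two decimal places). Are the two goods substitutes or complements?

0.93; substitutes

%ΔQ_{metro passes} = (1777 − 2182)/avg = -405/1979.5 = -0.204597…
%ΔP_{bus passes} = (36 − 44.9)/avg = -8.9/40.45 = -0.220024…
E_cross = (-405/1979.5) / (-8.9/40.45) = 0.9298…
E_cross > 0 ⇒ the goods are substitutes.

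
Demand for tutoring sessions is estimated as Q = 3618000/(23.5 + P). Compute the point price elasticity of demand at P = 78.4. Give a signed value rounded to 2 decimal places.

-0.77

dQ/dP = −3618000/(23.5 + P)² = -348.434. At P = 78.4, Q = 35505.4.
Ed = (dQ/dP)·(P/Q) = (-348.434) × (78.4/35505.4) = -0.7693…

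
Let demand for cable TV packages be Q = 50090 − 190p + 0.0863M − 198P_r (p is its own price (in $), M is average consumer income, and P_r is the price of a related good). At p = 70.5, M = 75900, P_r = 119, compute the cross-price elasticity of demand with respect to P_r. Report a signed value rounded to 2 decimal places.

-1.20

At the given values, Q = 50090 − 190(70.5) + 0.0863(75900) − 198(119) = 19683.17.
∂Q/∂P_r = -198.
E = (-198) × (119/19683.17) = -1.1970…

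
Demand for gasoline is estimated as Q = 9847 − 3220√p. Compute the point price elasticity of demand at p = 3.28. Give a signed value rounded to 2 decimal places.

dQ/dp = −3220/(2√p) = -888.974. At p = 3.28, Q = 4015.33.
Ed = (dQ/dp)·(p/Q) = (-888.974) × (3.28/4015.33) = -0.7261…

-0.73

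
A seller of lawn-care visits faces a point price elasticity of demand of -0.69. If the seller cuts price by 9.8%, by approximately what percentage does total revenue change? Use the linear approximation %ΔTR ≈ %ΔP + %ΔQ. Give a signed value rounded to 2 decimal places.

%ΔQ ≈ Ed × %ΔP = (-0.69) × (-9.8%) = +6.7620%
%ΔTR ≈ %ΔP + %ΔQ = (-9.8%) + (+6.7620%) = -3.0380%

-3.04%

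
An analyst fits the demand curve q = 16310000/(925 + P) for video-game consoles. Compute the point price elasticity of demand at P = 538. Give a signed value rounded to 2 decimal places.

-0.37

dq/dP = −16310000/(925 + P)² = -7.62018. At P = 538, q = 11148.3.
Ed = (dq/dP)·(P/q) = (-7.62018) × (538/11148.3) = -0.3677…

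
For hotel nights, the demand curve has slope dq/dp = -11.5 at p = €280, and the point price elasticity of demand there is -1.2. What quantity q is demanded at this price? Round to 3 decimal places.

2683.333

Ed = (dq/dp)·(p/q) ⇒ q = (dq/dp)·p/Ed = (-11.5)·280/(-1.2) = 2683.33333…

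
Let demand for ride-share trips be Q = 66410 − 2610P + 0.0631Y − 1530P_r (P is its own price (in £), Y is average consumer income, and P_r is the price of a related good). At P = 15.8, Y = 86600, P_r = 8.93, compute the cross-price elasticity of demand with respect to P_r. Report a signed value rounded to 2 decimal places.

At the given values, Q = 66410 − 2610(15.8) + 0.0631(86600) − 1530(8.93) = 16973.56.
∂Q/∂P_r = -1530.
E = (-1530) × (8.93/16973.56) = -0.8049…

-0.80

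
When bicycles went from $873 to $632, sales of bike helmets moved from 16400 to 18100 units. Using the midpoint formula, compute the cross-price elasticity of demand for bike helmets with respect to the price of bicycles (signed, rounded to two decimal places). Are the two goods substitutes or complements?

-0.31; complements

%ΔQ_{bike helmets} = (18100 − 16400)/avg = 1700/17250 = 0.098550…
%ΔP_{bicycles} = (632 − 873)/avg = -241/752.5 = -0.320265…
E_cross = (1700/17250) / (-241/752.5) = -0.3077…
E_cross < 0 ⇒ the goods are complements.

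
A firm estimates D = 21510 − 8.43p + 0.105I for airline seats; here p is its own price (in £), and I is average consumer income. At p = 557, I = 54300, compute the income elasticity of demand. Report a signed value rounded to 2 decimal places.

At the given values, D = 21510 − 8.43(557) + 0.105(54300) = 22515.99.
∂D/∂I = 0.105.
E = (0.105) × (54300/22515.99) = 0.2532…

0.25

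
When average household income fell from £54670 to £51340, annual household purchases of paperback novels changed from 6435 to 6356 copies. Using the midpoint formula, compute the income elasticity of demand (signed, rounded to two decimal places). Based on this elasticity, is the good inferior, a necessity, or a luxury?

%ΔQ = (6356 − 6435)/[( 6435 + 6356)/2] = -79/6395.5 = -0.012352…
%ΔIncome = (51340 − 54670)/[( 54670 + 51340)/2] = -3330/53005 = -0.062824…
E_income = (-79/6395.5) / (-3330/53005) = 0.1966…
0 < E_income < 1 ⇒ normal good, necessity.

0.20; necessity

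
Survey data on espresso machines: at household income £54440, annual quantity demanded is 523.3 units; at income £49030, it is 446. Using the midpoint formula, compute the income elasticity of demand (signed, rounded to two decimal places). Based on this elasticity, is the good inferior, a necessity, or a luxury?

%ΔQ = (446 − 523.3)/[( 523.3 + 446)/2] = -77.3/484.65 = -0.159496…
%ΔIncome = (49030 − 54440)/[( 54440 + 49030)/2] = -5410/51735 = -0.104571…
E_income = (-77.3/484.65) / (-5410/51735) = 1.5252…
E_income > 1 ⇒ normal good, luxury.

1.53; luxury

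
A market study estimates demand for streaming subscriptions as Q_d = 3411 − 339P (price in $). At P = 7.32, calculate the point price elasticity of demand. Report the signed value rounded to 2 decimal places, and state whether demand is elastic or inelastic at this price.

-2.67; elastic

dQ_d/dP = −339. At P = 7.32, Q_d = 3411 − 339(7.32) = 929.52.
Ed = (dQ_d/dP)·(P/Q_d) = −339 × (7.32/929.52) = -2.6696…
|Ed| = 2.67 > 1, so demand is elastic.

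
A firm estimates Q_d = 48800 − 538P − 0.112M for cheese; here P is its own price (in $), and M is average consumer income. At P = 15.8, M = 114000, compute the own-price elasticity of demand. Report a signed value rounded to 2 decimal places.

At the given values, Q_d = 48800 − 538(15.8) − 0.112(114000) = 27531.6.
∂Q_d/∂P = −538.
E = (-538) × (15.8/27531.6) = -0.3087…

-0.31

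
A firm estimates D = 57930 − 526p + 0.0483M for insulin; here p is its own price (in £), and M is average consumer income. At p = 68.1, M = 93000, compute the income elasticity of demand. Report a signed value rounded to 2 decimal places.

At the given values, D = 57930 − 526(68.1) + 0.0483(93000) = 26601.3.
∂D/∂M = 0.0483.
E = (0.0483) × (93000/26601.3) = 0.1688…

0.17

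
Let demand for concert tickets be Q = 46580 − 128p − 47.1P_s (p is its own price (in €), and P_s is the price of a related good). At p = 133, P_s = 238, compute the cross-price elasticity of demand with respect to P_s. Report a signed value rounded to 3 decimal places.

At the given values, Q = 46580 − 128(133) − 47.1(238) = 18346.2.
∂Q/∂P_s = -47.1.
E = (-47.1) × (238/18346.2) = -0.61101…

-0.611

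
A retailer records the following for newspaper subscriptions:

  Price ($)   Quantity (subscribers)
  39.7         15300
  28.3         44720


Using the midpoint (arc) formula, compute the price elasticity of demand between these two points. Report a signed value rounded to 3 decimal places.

%ΔQ = (44720 − 15300) / [(15300 + 44720)/2] = 29420/30010 = 0.980339…
%ΔP = (28.3 − 39.7) / [(39.7 + 28.3)/2] = -11.4/34 = -0.335294…
Arc Ed = %ΔQ / %ΔP = (29420/30010) / (-11.4/34) = -2.92382…

-2.924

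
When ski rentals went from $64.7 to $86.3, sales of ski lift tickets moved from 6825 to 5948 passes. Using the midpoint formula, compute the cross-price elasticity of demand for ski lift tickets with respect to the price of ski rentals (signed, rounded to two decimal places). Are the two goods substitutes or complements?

-0.48; complements

%ΔQ_{ski lift tickets} = (5948 − 6825)/avg = -877/6386.5 = -0.137320…
%ΔP_{ski rentals} = (86.3 − 64.7)/avg = 21.6/75.5 = 0.286092…
E_cross = (-877/6386.5) / (21.6/75.5) = -0.4799…
E_cross < 0 ⇒ the goods are complements.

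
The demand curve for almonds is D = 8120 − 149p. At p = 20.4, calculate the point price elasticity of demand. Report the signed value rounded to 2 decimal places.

dD/dp = −149. At p = 20.4, D = 8120 − 149(20.4) = 5080.4.
Ed = (dD/dp)·(p/D) = −149 × (20.4/5080.4) = -0.5982…

-0.60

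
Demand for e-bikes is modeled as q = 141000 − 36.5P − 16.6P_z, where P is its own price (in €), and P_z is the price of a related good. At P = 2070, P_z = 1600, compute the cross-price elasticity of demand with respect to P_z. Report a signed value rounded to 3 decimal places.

-0.683

At the given values, q = 141000 − 36.5(2070) − 16.6(1600) = 38885.
∂q/∂P_z = -16.6.
E = (-16.6) × (1600/38885) = -0.68303…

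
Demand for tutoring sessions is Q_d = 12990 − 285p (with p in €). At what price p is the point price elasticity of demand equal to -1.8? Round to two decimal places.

Ed = −285p/(12990 − 285p). Set this equal to -1.8:
285p = 1.8·(12990 − 285p) ⇒ 285p(1 + 1.8) = 1.8·12990
p = 1.8·12990 / (285·2.8) = 29.3007…

29.30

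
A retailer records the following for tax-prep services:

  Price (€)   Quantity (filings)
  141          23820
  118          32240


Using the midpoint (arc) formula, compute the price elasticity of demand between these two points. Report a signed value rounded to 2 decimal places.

-1.69

%ΔQ = (32240 − 23820) / [(23820 + 32240)/2] = 8420/28030 = 0.300392…
%ΔP = (118 − 141) / [(141 + 118)/2] = -23/129.5 = -0.177606…
Arc Ed = %ΔQ / %ΔP = (8420/28030) / (-23/129.5) = -1.6913…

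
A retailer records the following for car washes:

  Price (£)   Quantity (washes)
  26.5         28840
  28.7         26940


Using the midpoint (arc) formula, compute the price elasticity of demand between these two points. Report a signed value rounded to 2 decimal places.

-0.85

%ΔQ = (26940 − 28840) / [(28840 + 26940)/2] = -1900/27890 = -0.068124…
%ΔP = (28.7 − 26.5) / [(26.5 + 28.7)/2] = 2.2/27.6 = 0.079710…
Arc Ed = %ΔQ / %ΔP = (-1900/27890) / (2.2/27.6) = -0.8546…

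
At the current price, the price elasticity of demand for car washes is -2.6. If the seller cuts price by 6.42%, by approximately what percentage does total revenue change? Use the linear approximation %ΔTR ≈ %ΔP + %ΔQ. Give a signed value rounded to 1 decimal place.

%ΔQ ≈ Ed × %ΔP = (-2.6) × (-6.42%) = +16.6920%
%ΔTR ≈ %ΔP + %ΔQ = (-6.42%) + (+16.6920%) = +10.2720%

+10.3%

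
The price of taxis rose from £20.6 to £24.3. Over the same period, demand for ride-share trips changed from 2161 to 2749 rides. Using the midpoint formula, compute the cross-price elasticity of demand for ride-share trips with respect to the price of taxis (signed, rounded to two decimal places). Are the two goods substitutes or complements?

%ΔQ_{ride-share trips} = (2749 − 2161)/avg = 588/2455 = 0.239511…
%ΔP_{taxis} = (24.3 − 20.6)/avg = 3.7/22.45 = 0.164810…
E_cross = (588/2455) / (3.7/22.45) = 1.4532…
E_cross > 0 ⇒ the goods are substitutes.

1.45; substitutes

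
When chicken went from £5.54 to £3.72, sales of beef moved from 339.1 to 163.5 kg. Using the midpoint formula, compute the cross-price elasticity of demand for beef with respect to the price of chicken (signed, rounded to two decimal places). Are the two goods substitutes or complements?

1.78; substitutes

%ΔQ_{beef} = (163.5 − 339.1)/avg = -175.6/251.3 = -0.698766…
%ΔP_{chicken} = (3.72 − 5.54)/avg = -1.82/4.63 = -0.393088…
E_cross = (-175.6/251.3) / (-1.82/4.63) = 1.7776…
E_cross > 0 ⇒ the goods are substitutes.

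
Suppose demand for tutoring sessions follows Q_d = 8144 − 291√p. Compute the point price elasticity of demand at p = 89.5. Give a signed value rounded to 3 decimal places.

-0.255

dQ_d/dp = −291/(2√p) = -15.3798. At p = 89.5, Q_d = 5391.01.
Ed = (dQ_d/dp)·(p/Q_d) = (-15.3798) × (89.5/5391.01) = -0.25533…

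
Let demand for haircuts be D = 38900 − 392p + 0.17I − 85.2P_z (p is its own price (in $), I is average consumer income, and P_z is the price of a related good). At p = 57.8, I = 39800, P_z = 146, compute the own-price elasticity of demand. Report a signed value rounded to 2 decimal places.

-2.14

At the given values, D = 38900 − 392(57.8) + 0.17(39800) − 85.2(146) = 10569.2.
∂D/∂p = −392.
E = (-392) × (57.8/10569.2) = -2.1437…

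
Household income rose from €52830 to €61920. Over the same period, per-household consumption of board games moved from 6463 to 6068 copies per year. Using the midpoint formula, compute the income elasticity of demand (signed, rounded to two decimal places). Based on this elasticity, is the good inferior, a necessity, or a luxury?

%ΔQ = (6068 − 6463)/[( 6463 + 6068)/2] = -395/6265.5 = -0.063043…
%ΔIncome = (61920 − 52830)/[( 52830 + 61920)/2] = 9090/57375 = 0.158431…
E_income = (-395/6265.5) / (9090/57375) = -0.3979…
E_income < 0 ⇒ inferior good.

-0.40; inferior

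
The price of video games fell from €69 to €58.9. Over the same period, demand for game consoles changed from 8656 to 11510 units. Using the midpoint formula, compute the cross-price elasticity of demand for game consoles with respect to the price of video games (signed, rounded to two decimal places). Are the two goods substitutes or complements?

%ΔQ_{game consoles} = (11510 − 8656)/avg = 2854/10083 = 0.283050…
%ΔP_{video games} = (58.9 − 69)/avg = -10.1/63.95 = -0.157935…
E_cross = (2854/10083) / (-10.1/63.95) = -1.7921…
E_cross < 0 ⇒ the goods are complements.

-1.79; complements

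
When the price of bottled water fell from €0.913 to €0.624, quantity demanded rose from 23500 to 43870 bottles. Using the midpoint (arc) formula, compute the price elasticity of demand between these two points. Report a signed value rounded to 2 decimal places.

-1.61

%ΔQ = (43870 − 23500) / [(23500 + 43870)/2] = 20370/33685 = 0.604720…
%ΔP = (0.624 − 0.913) / [(0.913 + 0.624)/2] = -0.289/0.7685 = -0.376057…
Arc Ed = %ΔQ / %ΔP = (20370/33685) / (-0.289/0.7685) = -1.6080…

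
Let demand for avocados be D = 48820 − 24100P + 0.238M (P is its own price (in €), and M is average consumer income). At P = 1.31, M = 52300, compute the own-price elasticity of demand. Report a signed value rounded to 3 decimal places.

-1.063

At the given values, D = 48820 − 24100(1.31) + 0.238(52300) = 29696.4.
∂D/∂P = −24100.
E = (-24100) × (1.31/29696.4) = -1.06312…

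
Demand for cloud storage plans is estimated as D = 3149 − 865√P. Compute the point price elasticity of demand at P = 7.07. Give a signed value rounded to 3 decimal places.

-1.355

dD/dP = −865/(2√P) = -162.658. At P = 7.07, D = 849.011.
Ed = (dD/dP)·(P/D) = (-162.658) × (7.07/849.011) = -1.35451…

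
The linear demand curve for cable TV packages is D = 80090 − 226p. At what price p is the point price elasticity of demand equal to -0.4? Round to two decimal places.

101.25

Ed = −226p/(80090 − 226p). Set this equal to -0.4:
226p = 0.4·(80090 − 226p) ⇒ 226p(1 + 0.4) = 0.4·80090
p = 0.4·80090 / (226·1.4) = 101.2515…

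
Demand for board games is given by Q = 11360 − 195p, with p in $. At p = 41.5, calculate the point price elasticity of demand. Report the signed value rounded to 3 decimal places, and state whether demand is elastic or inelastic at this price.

dQ/dp = −195. At p = 41.5, Q = 11360 − 195(41.5) = 3267.5.
Ed = (dQ/dp)·(p/Q) = −195 × (41.5/3267.5) = -2.47666…
|Ed| = 2.477 > 1, so demand is elastic.

-2.477; elastic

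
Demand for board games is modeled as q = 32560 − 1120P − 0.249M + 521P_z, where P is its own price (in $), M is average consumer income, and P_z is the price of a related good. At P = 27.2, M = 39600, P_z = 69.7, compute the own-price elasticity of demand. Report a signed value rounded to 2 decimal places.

At the given values, q = 32560 − 1120(27.2) − 0.249(39600) + 521(69.7) = 28549.3.
∂q/∂P = −1120.
E = (-1120) × (27.2/28549.3) = -1.0670…

-1.07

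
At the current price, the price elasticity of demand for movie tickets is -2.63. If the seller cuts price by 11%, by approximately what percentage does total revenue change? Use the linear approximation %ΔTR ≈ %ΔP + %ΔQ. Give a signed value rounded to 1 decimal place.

%ΔQ ≈ Ed × %ΔP = (-2.63) × (-11%) = +28.9300%
%ΔTR ≈ %ΔP + %ΔQ = (-11%) + (+28.9300%) = +17.9300%

+17.9%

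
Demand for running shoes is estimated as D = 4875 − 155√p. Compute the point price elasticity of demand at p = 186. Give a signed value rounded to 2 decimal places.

dD/dp = −155/(2√p) = -5.68258. At p = 186, D = 2761.08.
Ed = (dD/dp)·(p/D) = (-5.68258) × (186/2761.08) = -0.3828…

-0.38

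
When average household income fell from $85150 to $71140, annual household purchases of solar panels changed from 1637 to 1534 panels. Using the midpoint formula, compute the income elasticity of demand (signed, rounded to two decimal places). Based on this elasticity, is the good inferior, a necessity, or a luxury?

0.36; necessity

%ΔQ = (1534 − 1637)/[( 1637 + 1534)/2] = -103/1585.5 = -0.064963…
%ΔIncome = (71140 − 85150)/[( 85150 + 71140)/2] = -14010/78145 = -0.179282…
E_income = (-103/1585.5) / (-14010/78145) = 0.3623…
0 < E_income < 1 ⇒ normal good, necessity.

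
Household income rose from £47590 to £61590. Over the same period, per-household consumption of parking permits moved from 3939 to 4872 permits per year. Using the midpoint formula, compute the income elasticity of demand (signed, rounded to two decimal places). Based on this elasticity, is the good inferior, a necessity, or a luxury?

0.83; necessity

%ΔQ = (4872 − 3939)/[( 3939 + 4872)/2] = 933/4405.5 = 0.211780…
%ΔIncome = (61590 − 47590)/[( 47590 + 61590)/2] = 14000/54590 = 0.256457…
E_income = (933/4405.5) / (14000/54590) = 0.8257…
0 < E_income < 1 ⇒ normal good, necessity.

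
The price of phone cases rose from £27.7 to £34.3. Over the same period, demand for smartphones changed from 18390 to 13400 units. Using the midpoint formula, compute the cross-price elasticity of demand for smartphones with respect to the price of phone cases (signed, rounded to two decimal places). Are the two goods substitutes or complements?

%ΔQ_{smartphones} = (13400 − 18390)/avg = -4990/15895 = -0.313935…
%ΔP_{phone cases} = (34.3 − 27.7)/avg = 6.6/31 = 0.212903…
E_cross = (-4990/15895) / (6.6/31) = -1.4745…
E_cross < 0 ⇒ the goods are complements.

-1.47; complements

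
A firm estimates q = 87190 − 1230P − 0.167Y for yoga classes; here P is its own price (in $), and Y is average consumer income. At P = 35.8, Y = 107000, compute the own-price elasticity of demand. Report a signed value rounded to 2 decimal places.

-1.74

At the given values, q = 87190 − 1230(35.8) − 0.167(107000) = 25287.
∂q/∂P = −1230.
E = (-1230) × (35.8/25287) = -1.7413…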